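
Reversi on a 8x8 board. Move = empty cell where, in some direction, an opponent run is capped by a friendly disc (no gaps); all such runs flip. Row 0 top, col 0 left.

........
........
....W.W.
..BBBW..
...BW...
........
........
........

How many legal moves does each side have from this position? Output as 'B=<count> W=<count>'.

Answer: B=6 W=3

Derivation:
-- B to move --
(1,3): no bracket -> illegal
(1,4): flips 1 -> legal
(1,5): flips 1 -> legal
(1,6): no bracket -> illegal
(1,7): no bracket -> illegal
(2,3): no bracket -> illegal
(2,5): no bracket -> illegal
(2,7): no bracket -> illegal
(3,6): flips 1 -> legal
(3,7): no bracket -> illegal
(4,5): flips 1 -> legal
(4,6): no bracket -> illegal
(5,3): no bracket -> illegal
(5,4): flips 1 -> legal
(5,5): flips 1 -> legal
B mobility = 6
-- W to move --
(2,1): no bracket -> illegal
(2,2): flips 1 -> legal
(2,3): no bracket -> illegal
(2,5): no bracket -> illegal
(3,1): flips 3 -> legal
(4,1): no bracket -> illegal
(4,2): flips 2 -> legal
(4,5): no bracket -> illegal
(5,2): no bracket -> illegal
(5,3): no bracket -> illegal
(5,4): no bracket -> illegal
W mobility = 3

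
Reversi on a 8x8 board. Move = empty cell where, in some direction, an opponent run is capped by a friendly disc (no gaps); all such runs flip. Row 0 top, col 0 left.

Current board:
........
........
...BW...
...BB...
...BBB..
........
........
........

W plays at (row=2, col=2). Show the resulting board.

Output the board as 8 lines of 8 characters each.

Place W at (2,2); scan 8 dirs for brackets.
Dir NW: first cell '.' (not opp) -> no flip
Dir N: first cell '.' (not opp) -> no flip
Dir NE: first cell '.' (not opp) -> no flip
Dir W: first cell '.' (not opp) -> no flip
Dir E: opp run (2,3) capped by W -> flip
Dir SW: first cell '.' (not opp) -> no flip
Dir S: first cell '.' (not opp) -> no flip
Dir SE: opp run (3,3) (4,4), next='.' -> no flip
All flips: (2,3)

Answer: ........
........
..WWW...
...BB...
...BBB..
........
........
........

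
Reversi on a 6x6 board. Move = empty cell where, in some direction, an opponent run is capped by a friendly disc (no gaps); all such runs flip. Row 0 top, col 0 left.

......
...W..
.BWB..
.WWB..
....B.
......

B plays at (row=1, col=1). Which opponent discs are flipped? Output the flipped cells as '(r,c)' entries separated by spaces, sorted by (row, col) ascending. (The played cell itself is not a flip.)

Answer: (2,2)

Derivation:
Dir NW: first cell '.' (not opp) -> no flip
Dir N: first cell '.' (not opp) -> no flip
Dir NE: first cell '.' (not opp) -> no flip
Dir W: first cell '.' (not opp) -> no flip
Dir E: first cell '.' (not opp) -> no flip
Dir SW: first cell '.' (not opp) -> no flip
Dir S: first cell 'B' (not opp) -> no flip
Dir SE: opp run (2,2) capped by B -> flip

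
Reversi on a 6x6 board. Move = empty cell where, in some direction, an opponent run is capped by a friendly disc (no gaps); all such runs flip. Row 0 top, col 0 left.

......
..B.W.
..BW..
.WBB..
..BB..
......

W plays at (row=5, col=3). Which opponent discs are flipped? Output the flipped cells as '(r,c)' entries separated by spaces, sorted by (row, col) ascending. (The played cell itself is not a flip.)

Dir NW: opp run (4,2) capped by W -> flip
Dir N: opp run (4,3) (3,3) capped by W -> flip
Dir NE: first cell '.' (not opp) -> no flip
Dir W: first cell '.' (not opp) -> no flip
Dir E: first cell '.' (not opp) -> no flip
Dir SW: edge -> no flip
Dir S: edge -> no flip
Dir SE: edge -> no flip

Answer: (3,3) (4,2) (4,3)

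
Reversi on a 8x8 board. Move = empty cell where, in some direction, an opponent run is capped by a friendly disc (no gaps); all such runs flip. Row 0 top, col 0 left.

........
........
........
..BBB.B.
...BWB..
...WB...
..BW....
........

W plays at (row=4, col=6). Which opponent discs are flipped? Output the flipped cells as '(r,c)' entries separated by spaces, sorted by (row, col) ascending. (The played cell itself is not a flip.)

Answer: (4,5)

Derivation:
Dir NW: first cell '.' (not opp) -> no flip
Dir N: opp run (3,6), next='.' -> no flip
Dir NE: first cell '.' (not opp) -> no flip
Dir W: opp run (4,5) capped by W -> flip
Dir E: first cell '.' (not opp) -> no flip
Dir SW: first cell '.' (not opp) -> no flip
Dir S: first cell '.' (not opp) -> no flip
Dir SE: first cell '.' (not opp) -> no flip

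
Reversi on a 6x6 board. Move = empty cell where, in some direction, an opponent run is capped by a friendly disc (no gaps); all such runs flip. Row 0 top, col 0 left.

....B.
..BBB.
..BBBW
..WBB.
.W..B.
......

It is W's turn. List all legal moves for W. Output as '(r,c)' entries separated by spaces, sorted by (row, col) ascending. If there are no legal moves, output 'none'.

(0,1): no bracket -> illegal
(0,2): flips 2 -> legal
(0,3): flips 1 -> legal
(0,5): flips 2 -> legal
(1,1): no bracket -> illegal
(1,5): no bracket -> illegal
(2,1): flips 3 -> legal
(3,1): no bracket -> illegal
(3,5): flips 2 -> legal
(4,2): no bracket -> illegal
(4,3): flips 1 -> legal
(4,5): no bracket -> illegal
(5,3): no bracket -> illegal
(5,4): no bracket -> illegal
(5,5): no bracket -> illegal

Answer: (0,2) (0,3) (0,5) (2,1) (3,5) (4,3)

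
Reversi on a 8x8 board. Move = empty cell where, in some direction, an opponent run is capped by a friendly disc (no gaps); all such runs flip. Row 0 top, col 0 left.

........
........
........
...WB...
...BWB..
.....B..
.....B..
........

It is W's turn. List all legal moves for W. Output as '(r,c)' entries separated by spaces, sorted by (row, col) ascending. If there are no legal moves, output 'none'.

Answer: (2,4) (3,5) (4,2) (4,6) (5,3) (6,6)

Derivation:
(2,3): no bracket -> illegal
(2,4): flips 1 -> legal
(2,5): no bracket -> illegal
(3,2): no bracket -> illegal
(3,5): flips 1 -> legal
(3,6): no bracket -> illegal
(4,2): flips 1 -> legal
(4,6): flips 1 -> legal
(5,2): no bracket -> illegal
(5,3): flips 1 -> legal
(5,4): no bracket -> illegal
(5,6): no bracket -> illegal
(6,4): no bracket -> illegal
(6,6): flips 1 -> legal
(7,4): no bracket -> illegal
(7,5): no bracket -> illegal
(7,6): no bracket -> illegal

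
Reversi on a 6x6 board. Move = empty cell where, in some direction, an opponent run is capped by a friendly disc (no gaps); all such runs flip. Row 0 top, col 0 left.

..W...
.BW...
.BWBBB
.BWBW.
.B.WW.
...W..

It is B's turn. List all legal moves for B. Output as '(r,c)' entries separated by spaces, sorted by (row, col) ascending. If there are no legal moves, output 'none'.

Answer: (0,1) (0,3) (1,3) (3,5) (4,5) (5,2) (5,4) (5,5)

Derivation:
(0,1): flips 1 -> legal
(0,3): flips 1 -> legal
(1,3): flips 2 -> legal
(3,5): flips 1 -> legal
(4,2): no bracket -> illegal
(4,5): flips 1 -> legal
(5,2): flips 2 -> legal
(5,4): flips 4 -> legal
(5,5): flips 1 -> legal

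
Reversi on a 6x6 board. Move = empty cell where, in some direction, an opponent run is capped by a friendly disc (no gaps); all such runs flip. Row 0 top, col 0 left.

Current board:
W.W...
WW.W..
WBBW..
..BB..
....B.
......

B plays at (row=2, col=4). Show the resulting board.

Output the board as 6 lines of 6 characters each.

Answer: W.W...
WW.W..
WBBBB.
..BB..
....B.
......

Derivation:
Place B at (2,4); scan 8 dirs for brackets.
Dir NW: opp run (1,3) (0,2), next=edge -> no flip
Dir N: first cell '.' (not opp) -> no flip
Dir NE: first cell '.' (not opp) -> no flip
Dir W: opp run (2,3) capped by B -> flip
Dir E: first cell '.' (not opp) -> no flip
Dir SW: first cell 'B' (not opp) -> no flip
Dir S: first cell '.' (not opp) -> no flip
Dir SE: first cell '.' (not opp) -> no flip
All flips: (2,3)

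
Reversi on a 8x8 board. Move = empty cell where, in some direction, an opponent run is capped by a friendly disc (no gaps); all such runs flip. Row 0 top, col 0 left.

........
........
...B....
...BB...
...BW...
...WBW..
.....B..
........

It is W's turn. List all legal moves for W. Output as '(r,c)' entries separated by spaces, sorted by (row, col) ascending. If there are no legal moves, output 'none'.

Answer: (1,3) (2,2) (2,4) (4,2) (6,4) (7,5)

Derivation:
(1,2): no bracket -> illegal
(1,3): flips 3 -> legal
(1,4): no bracket -> illegal
(2,2): flips 1 -> legal
(2,4): flips 1 -> legal
(2,5): no bracket -> illegal
(3,2): no bracket -> illegal
(3,5): no bracket -> illegal
(4,2): flips 1 -> legal
(4,5): no bracket -> illegal
(5,2): no bracket -> illegal
(5,6): no bracket -> illegal
(6,3): no bracket -> illegal
(6,4): flips 1 -> legal
(6,6): no bracket -> illegal
(7,4): no bracket -> illegal
(7,5): flips 1 -> legal
(7,6): no bracket -> illegal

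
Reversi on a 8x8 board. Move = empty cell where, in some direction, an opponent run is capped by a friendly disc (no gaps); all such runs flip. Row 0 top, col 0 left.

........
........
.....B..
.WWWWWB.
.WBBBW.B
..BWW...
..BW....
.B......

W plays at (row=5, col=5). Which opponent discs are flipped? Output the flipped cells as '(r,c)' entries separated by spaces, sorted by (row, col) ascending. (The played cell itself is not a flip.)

Answer: (4,4)

Derivation:
Dir NW: opp run (4,4) capped by W -> flip
Dir N: first cell 'W' (not opp) -> no flip
Dir NE: first cell '.' (not opp) -> no flip
Dir W: first cell 'W' (not opp) -> no flip
Dir E: first cell '.' (not opp) -> no flip
Dir SW: first cell '.' (not opp) -> no flip
Dir S: first cell '.' (not opp) -> no flip
Dir SE: first cell '.' (not opp) -> no flip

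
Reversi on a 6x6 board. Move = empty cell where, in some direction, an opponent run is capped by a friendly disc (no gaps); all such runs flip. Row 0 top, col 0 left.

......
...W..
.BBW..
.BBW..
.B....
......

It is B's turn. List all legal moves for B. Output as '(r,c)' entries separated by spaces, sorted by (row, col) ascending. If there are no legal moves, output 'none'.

Answer: (0,4) (1,4) (2,4) (3,4) (4,4)

Derivation:
(0,2): no bracket -> illegal
(0,3): no bracket -> illegal
(0,4): flips 1 -> legal
(1,2): no bracket -> illegal
(1,4): flips 1 -> legal
(2,4): flips 1 -> legal
(3,4): flips 1 -> legal
(4,2): no bracket -> illegal
(4,3): no bracket -> illegal
(4,4): flips 1 -> legal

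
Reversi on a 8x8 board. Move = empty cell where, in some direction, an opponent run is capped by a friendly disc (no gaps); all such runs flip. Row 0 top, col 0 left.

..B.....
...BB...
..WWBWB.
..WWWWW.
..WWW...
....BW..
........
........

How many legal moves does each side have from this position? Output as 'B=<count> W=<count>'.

Answer: B=8 W=10

Derivation:
-- B to move --
(1,1): no bracket -> illegal
(1,2): no bracket -> illegal
(1,5): no bracket -> illegal
(1,6): no bracket -> illegal
(2,1): flips 4 -> legal
(2,7): no bracket -> illegal
(3,1): flips 1 -> legal
(3,7): no bracket -> illegal
(4,1): flips 2 -> legal
(4,5): no bracket -> illegal
(4,6): flips 2 -> legal
(4,7): flips 2 -> legal
(5,1): flips 2 -> legal
(5,2): no bracket -> illegal
(5,3): flips 5 -> legal
(5,6): flips 1 -> legal
(6,4): no bracket -> illegal
(6,5): no bracket -> illegal
(6,6): no bracket -> illegal
B mobility = 8
-- W to move --
(0,1): no bracket -> illegal
(0,3): flips 2 -> legal
(0,4): flips 3 -> legal
(0,5): flips 1 -> legal
(1,1): no bracket -> illegal
(1,2): no bracket -> illegal
(1,5): flips 1 -> legal
(1,6): flips 1 -> legal
(1,7): flips 1 -> legal
(2,7): flips 1 -> legal
(3,7): no bracket -> illegal
(4,5): no bracket -> illegal
(5,3): flips 1 -> legal
(6,3): no bracket -> illegal
(6,4): flips 1 -> legal
(6,5): flips 1 -> legal
W mobility = 10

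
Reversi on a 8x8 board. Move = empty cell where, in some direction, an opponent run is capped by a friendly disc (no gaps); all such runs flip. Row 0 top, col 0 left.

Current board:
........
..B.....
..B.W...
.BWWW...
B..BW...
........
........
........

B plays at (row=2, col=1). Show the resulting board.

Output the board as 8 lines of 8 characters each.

Place B at (2,1); scan 8 dirs for brackets.
Dir NW: first cell '.' (not opp) -> no flip
Dir N: first cell '.' (not opp) -> no flip
Dir NE: first cell 'B' (not opp) -> no flip
Dir W: first cell '.' (not opp) -> no flip
Dir E: first cell 'B' (not opp) -> no flip
Dir SW: first cell '.' (not opp) -> no flip
Dir S: first cell 'B' (not opp) -> no flip
Dir SE: opp run (3,2) capped by B -> flip
All flips: (3,2)

Answer: ........
..B.....
.BB.W...
.BBWW...
B..BW...
........
........
........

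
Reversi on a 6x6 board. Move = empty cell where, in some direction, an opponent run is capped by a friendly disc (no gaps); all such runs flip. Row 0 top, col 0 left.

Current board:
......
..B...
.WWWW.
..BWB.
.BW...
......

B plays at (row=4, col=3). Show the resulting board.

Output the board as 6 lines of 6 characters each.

Answer: ......
..B...
.WWWW.
..BWB.
.BBB..
......

Derivation:
Place B at (4,3); scan 8 dirs for brackets.
Dir NW: first cell 'B' (not opp) -> no flip
Dir N: opp run (3,3) (2,3), next='.' -> no flip
Dir NE: first cell 'B' (not opp) -> no flip
Dir W: opp run (4,2) capped by B -> flip
Dir E: first cell '.' (not opp) -> no flip
Dir SW: first cell '.' (not opp) -> no flip
Dir S: first cell '.' (not opp) -> no flip
Dir SE: first cell '.' (not opp) -> no flip
All flips: (4,2)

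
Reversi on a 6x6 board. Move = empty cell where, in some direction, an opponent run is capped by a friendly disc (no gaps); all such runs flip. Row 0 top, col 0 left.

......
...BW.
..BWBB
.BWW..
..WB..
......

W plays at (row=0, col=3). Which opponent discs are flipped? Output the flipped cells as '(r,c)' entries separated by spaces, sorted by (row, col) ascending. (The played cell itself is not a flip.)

Dir NW: edge -> no flip
Dir N: edge -> no flip
Dir NE: edge -> no flip
Dir W: first cell '.' (not opp) -> no flip
Dir E: first cell '.' (not opp) -> no flip
Dir SW: first cell '.' (not opp) -> no flip
Dir S: opp run (1,3) capped by W -> flip
Dir SE: first cell 'W' (not opp) -> no flip

Answer: (1,3)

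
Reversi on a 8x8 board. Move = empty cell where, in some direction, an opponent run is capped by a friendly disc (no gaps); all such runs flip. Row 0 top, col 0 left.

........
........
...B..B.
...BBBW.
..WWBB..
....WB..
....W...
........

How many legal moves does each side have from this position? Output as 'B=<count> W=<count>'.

-- B to move --
(2,5): no bracket -> illegal
(2,7): flips 1 -> legal
(3,1): no bracket -> illegal
(3,2): no bracket -> illegal
(3,7): flips 1 -> legal
(4,1): flips 2 -> legal
(4,6): flips 1 -> legal
(4,7): no bracket -> illegal
(5,1): flips 1 -> legal
(5,2): flips 1 -> legal
(5,3): flips 2 -> legal
(6,3): flips 1 -> legal
(6,5): no bracket -> illegal
(7,3): flips 1 -> legal
(7,4): flips 2 -> legal
(7,5): no bracket -> illegal
B mobility = 10
-- W to move --
(1,2): no bracket -> illegal
(1,3): flips 2 -> legal
(1,4): no bracket -> illegal
(1,5): no bracket -> illegal
(1,6): flips 1 -> legal
(1,7): no bracket -> illegal
(2,2): no bracket -> illegal
(2,4): flips 3 -> legal
(2,5): flips 1 -> legal
(2,7): no bracket -> illegal
(3,2): flips 3 -> legal
(3,7): no bracket -> illegal
(4,6): flips 3 -> legal
(5,3): no bracket -> illegal
(5,6): flips 1 -> legal
(6,5): no bracket -> illegal
(6,6): no bracket -> illegal
W mobility = 7

Answer: B=10 W=7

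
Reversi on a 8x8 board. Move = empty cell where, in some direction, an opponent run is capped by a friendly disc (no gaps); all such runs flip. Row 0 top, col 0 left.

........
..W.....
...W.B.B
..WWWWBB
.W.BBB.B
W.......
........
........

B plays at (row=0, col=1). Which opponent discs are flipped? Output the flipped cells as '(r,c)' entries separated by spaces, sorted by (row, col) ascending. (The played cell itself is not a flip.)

Dir NW: edge -> no flip
Dir N: edge -> no flip
Dir NE: edge -> no flip
Dir W: first cell '.' (not opp) -> no flip
Dir E: first cell '.' (not opp) -> no flip
Dir SW: first cell '.' (not opp) -> no flip
Dir S: first cell '.' (not opp) -> no flip
Dir SE: opp run (1,2) (2,3) (3,4) capped by B -> flip

Answer: (1,2) (2,3) (3,4)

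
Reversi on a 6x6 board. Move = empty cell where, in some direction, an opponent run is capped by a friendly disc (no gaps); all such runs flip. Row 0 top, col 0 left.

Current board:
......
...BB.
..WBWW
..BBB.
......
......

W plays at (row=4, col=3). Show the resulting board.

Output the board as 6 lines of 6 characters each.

Place W at (4,3); scan 8 dirs for brackets.
Dir NW: opp run (3,2), next='.' -> no flip
Dir N: opp run (3,3) (2,3) (1,3), next='.' -> no flip
Dir NE: opp run (3,4) capped by W -> flip
Dir W: first cell '.' (not opp) -> no flip
Dir E: first cell '.' (not opp) -> no flip
Dir SW: first cell '.' (not opp) -> no flip
Dir S: first cell '.' (not opp) -> no flip
Dir SE: first cell '.' (not opp) -> no flip
All flips: (3,4)

Answer: ......
...BB.
..WBWW
..BBW.
...W..
......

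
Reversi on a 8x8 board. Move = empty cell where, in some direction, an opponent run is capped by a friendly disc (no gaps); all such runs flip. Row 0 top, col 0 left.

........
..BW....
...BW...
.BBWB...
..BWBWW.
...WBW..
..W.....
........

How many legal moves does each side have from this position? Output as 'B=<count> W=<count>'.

Answer: B=13 W=13

Derivation:
-- B to move --
(0,2): no bracket -> illegal
(0,3): flips 1 -> legal
(0,4): no bracket -> illegal
(1,4): flips 2 -> legal
(1,5): flips 2 -> legal
(2,2): flips 1 -> legal
(2,5): flips 1 -> legal
(3,5): no bracket -> illegal
(3,6): flips 1 -> legal
(3,7): no bracket -> illegal
(4,7): flips 2 -> legal
(5,1): no bracket -> illegal
(5,2): flips 2 -> legal
(5,6): flips 2 -> legal
(5,7): no bracket -> illegal
(6,1): no bracket -> illegal
(6,3): flips 3 -> legal
(6,4): flips 1 -> legal
(6,5): no bracket -> illegal
(6,6): flips 1 -> legal
(7,1): flips 2 -> legal
(7,2): no bracket -> illegal
(7,3): no bracket -> illegal
B mobility = 13
-- W to move --
(0,1): flips 3 -> legal
(0,2): no bracket -> illegal
(0,3): no bracket -> illegal
(1,1): flips 1 -> legal
(1,4): no bracket -> illegal
(2,0): flips 2 -> legal
(2,1): flips 1 -> legal
(2,2): flips 1 -> legal
(2,5): flips 1 -> legal
(3,0): flips 2 -> legal
(3,5): flips 2 -> legal
(4,0): no bracket -> illegal
(4,1): flips 1 -> legal
(5,1): flips 1 -> legal
(5,2): no bracket -> illegal
(6,3): flips 1 -> legal
(6,4): flips 3 -> legal
(6,5): flips 1 -> legal
W mobility = 13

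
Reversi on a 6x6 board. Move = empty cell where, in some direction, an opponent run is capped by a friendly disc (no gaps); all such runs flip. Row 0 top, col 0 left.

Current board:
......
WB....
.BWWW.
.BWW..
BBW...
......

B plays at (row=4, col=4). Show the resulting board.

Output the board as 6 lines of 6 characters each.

Answer: ......
WB....
.BBWW.
.BWB..
BBW.B.
......

Derivation:
Place B at (4,4); scan 8 dirs for brackets.
Dir NW: opp run (3,3) (2,2) capped by B -> flip
Dir N: first cell '.' (not opp) -> no flip
Dir NE: first cell '.' (not opp) -> no flip
Dir W: first cell '.' (not opp) -> no flip
Dir E: first cell '.' (not opp) -> no flip
Dir SW: first cell '.' (not opp) -> no flip
Dir S: first cell '.' (not opp) -> no flip
Dir SE: first cell '.' (not opp) -> no flip
All flips: (2,2) (3,3)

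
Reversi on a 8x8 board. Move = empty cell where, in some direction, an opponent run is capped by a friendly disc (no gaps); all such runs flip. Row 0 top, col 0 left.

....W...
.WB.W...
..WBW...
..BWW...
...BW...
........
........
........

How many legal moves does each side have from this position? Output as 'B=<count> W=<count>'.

Answer: B=6 W=8

Derivation:
-- B to move --
(0,0): no bracket -> illegal
(0,1): no bracket -> illegal
(0,2): no bracket -> illegal
(0,3): no bracket -> illegal
(0,5): flips 1 -> legal
(1,0): flips 1 -> legal
(1,3): no bracket -> illegal
(1,5): no bracket -> illegal
(2,0): no bracket -> illegal
(2,1): flips 1 -> legal
(2,5): flips 2 -> legal
(3,1): no bracket -> illegal
(3,5): flips 2 -> legal
(4,2): no bracket -> illegal
(4,5): flips 2 -> legal
(5,3): no bracket -> illegal
(5,4): no bracket -> illegal
(5,5): no bracket -> illegal
B mobility = 6
-- W to move --
(0,1): flips 2 -> legal
(0,2): flips 1 -> legal
(0,3): no bracket -> illegal
(1,3): flips 2 -> legal
(2,1): no bracket -> illegal
(3,1): flips 1 -> legal
(4,1): flips 2 -> legal
(4,2): flips 2 -> legal
(5,2): flips 1 -> legal
(5,3): flips 1 -> legal
(5,4): no bracket -> illegal
W mobility = 8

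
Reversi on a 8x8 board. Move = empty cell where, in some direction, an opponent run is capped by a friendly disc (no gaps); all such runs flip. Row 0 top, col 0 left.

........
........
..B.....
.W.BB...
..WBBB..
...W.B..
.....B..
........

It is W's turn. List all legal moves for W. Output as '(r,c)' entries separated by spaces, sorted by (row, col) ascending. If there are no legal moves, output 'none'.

Answer: (1,3) (2,3) (2,4) (3,5) (4,6)

Derivation:
(1,1): no bracket -> illegal
(1,2): no bracket -> illegal
(1,3): flips 1 -> legal
(2,1): no bracket -> illegal
(2,3): flips 2 -> legal
(2,4): flips 1 -> legal
(2,5): no bracket -> illegal
(3,2): no bracket -> illegal
(3,5): flips 1 -> legal
(3,6): no bracket -> illegal
(4,6): flips 3 -> legal
(5,2): no bracket -> illegal
(5,4): no bracket -> illegal
(5,6): no bracket -> illegal
(6,4): no bracket -> illegal
(6,6): no bracket -> illegal
(7,4): no bracket -> illegal
(7,5): no bracket -> illegal
(7,6): no bracket -> illegal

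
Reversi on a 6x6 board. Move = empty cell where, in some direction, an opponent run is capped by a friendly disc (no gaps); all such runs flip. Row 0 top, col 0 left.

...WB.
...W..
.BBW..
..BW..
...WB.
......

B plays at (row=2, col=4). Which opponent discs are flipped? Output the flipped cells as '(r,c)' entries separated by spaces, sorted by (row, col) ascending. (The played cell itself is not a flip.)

Dir NW: opp run (1,3), next='.' -> no flip
Dir N: first cell '.' (not opp) -> no flip
Dir NE: first cell '.' (not opp) -> no flip
Dir W: opp run (2,3) capped by B -> flip
Dir E: first cell '.' (not opp) -> no flip
Dir SW: opp run (3,3), next='.' -> no flip
Dir S: first cell '.' (not opp) -> no flip
Dir SE: first cell '.' (not opp) -> no flip

Answer: (2,3)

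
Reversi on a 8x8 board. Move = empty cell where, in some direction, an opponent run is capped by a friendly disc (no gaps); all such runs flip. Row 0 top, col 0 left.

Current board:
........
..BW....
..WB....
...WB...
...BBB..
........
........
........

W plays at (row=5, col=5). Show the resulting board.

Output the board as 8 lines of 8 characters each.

Answer: ........
..BW....
..WB....
...WB...
...BWB..
.....W..
........
........

Derivation:
Place W at (5,5); scan 8 dirs for brackets.
Dir NW: opp run (4,4) capped by W -> flip
Dir N: opp run (4,5), next='.' -> no flip
Dir NE: first cell '.' (not opp) -> no flip
Dir W: first cell '.' (not opp) -> no flip
Dir E: first cell '.' (not opp) -> no flip
Dir SW: first cell '.' (not opp) -> no flip
Dir S: first cell '.' (not opp) -> no flip
Dir SE: first cell '.' (not opp) -> no flip
All flips: (4,4)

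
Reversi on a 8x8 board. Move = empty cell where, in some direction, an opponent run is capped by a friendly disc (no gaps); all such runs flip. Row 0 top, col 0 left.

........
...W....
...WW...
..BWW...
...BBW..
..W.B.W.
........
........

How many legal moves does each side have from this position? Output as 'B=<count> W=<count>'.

-- B to move --
(0,2): no bracket -> illegal
(0,3): flips 3 -> legal
(0,4): no bracket -> illegal
(1,2): no bracket -> illegal
(1,4): flips 3 -> legal
(1,5): no bracket -> illegal
(2,2): flips 1 -> legal
(2,5): flips 1 -> legal
(3,5): flips 2 -> legal
(3,6): flips 1 -> legal
(4,1): no bracket -> illegal
(4,2): no bracket -> illegal
(4,6): flips 1 -> legal
(4,7): no bracket -> illegal
(5,1): no bracket -> illegal
(5,3): no bracket -> illegal
(5,5): no bracket -> illegal
(5,7): no bracket -> illegal
(6,1): flips 1 -> legal
(6,2): no bracket -> illegal
(6,3): no bracket -> illegal
(6,5): no bracket -> illegal
(6,6): no bracket -> illegal
(6,7): no bracket -> illegal
B mobility = 8
-- W to move --
(2,1): no bracket -> illegal
(2,2): no bracket -> illegal
(3,1): flips 1 -> legal
(3,5): no bracket -> illegal
(4,1): flips 1 -> legal
(4,2): flips 2 -> legal
(5,3): flips 1 -> legal
(5,5): flips 1 -> legal
(6,3): flips 1 -> legal
(6,4): flips 2 -> legal
(6,5): no bracket -> illegal
W mobility = 7

Answer: B=8 W=7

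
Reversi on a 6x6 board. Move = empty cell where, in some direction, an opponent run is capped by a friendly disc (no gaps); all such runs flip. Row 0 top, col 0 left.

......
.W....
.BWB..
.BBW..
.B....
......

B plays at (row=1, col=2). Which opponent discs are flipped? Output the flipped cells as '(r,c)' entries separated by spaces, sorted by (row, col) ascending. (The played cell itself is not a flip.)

Dir NW: first cell '.' (not opp) -> no flip
Dir N: first cell '.' (not opp) -> no flip
Dir NE: first cell '.' (not opp) -> no flip
Dir W: opp run (1,1), next='.' -> no flip
Dir E: first cell '.' (not opp) -> no flip
Dir SW: first cell 'B' (not opp) -> no flip
Dir S: opp run (2,2) capped by B -> flip
Dir SE: first cell 'B' (not opp) -> no flip

Answer: (2,2)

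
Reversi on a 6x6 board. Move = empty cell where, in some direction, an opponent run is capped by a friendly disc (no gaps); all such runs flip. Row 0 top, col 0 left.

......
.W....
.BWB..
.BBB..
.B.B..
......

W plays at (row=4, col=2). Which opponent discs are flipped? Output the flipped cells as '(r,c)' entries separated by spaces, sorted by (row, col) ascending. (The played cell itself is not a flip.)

Answer: (3,2)

Derivation:
Dir NW: opp run (3,1), next='.' -> no flip
Dir N: opp run (3,2) capped by W -> flip
Dir NE: opp run (3,3), next='.' -> no flip
Dir W: opp run (4,1), next='.' -> no flip
Dir E: opp run (4,3), next='.' -> no flip
Dir SW: first cell '.' (not opp) -> no flip
Dir S: first cell '.' (not opp) -> no flip
Dir SE: first cell '.' (not opp) -> no flip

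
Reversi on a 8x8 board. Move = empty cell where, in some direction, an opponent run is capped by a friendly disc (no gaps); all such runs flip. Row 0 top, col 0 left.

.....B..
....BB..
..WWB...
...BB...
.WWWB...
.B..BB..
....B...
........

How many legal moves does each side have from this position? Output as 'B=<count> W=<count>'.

-- B to move --
(1,1): flips 1 -> legal
(1,2): flips 1 -> legal
(1,3): flips 1 -> legal
(2,1): flips 2 -> legal
(3,0): no bracket -> illegal
(3,1): flips 1 -> legal
(3,2): flips 2 -> legal
(4,0): flips 3 -> legal
(5,0): no bracket -> illegal
(5,2): flips 1 -> legal
(5,3): flips 1 -> legal
B mobility = 9
-- W to move --
(0,3): no bracket -> illegal
(0,4): no bracket -> illegal
(0,6): flips 3 -> legal
(1,3): no bracket -> illegal
(1,6): no bracket -> illegal
(2,5): flips 2 -> legal
(2,6): no bracket -> illegal
(3,2): no bracket -> illegal
(3,5): no bracket -> illegal
(4,0): no bracket -> illegal
(4,5): flips 2 -> legal
(4,6): no bracket -> illegal
(5,0): no bracket -> illegal
(5,2): no bracket -> illegal
(5,3): no bracket -> illegal
(5,6): no bracket -> illegal
(6,0): flips 1 -> legal
(6,1): flips 1 -> legal
(6,2): no bracket -> illegal
(6,3): no bracket -> illegal
(6,5): flips 1 -> legal
(6,6): flips 3 -> legal
(7,3): no bracket -> illegal
(7,4): no bracket -> illegal
(7,5): no bracket -> illegal
W mobility = 7

Answer: B=9 W=7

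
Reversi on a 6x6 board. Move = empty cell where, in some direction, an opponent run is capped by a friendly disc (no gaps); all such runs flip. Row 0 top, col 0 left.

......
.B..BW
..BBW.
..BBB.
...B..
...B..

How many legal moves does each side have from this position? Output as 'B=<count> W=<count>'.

-- B to move --
(0,4): no bracket -> illegal
(0,5): no bracket -> illegal
(1,3): no bracket -> illegal
(2,5): flips 1 -> legal
(3,5): no bracket -> illegal
B mobility = 1
-- W to move --
(0,0): no bracket -> illegal
(0,1): no bracket -> illegal
(0,2): no bracket -> illegal
(0,3): no bracket -> illegal
(0,4): flips 1 -> legal
(0,5): no bracket -> illegal
(1,0): no bracket -> illegal
(1,2): no bracket -> illegal
(1,3): flips 1 -> legal
(2,0): no bracket -> illegal
(2,1): flips 2 -> legal
(2,5): no bracket -> illegal
(3,1): no bracket -> illegal
(3,5): no bracket -> illegal
(4,1): no bracket -> illegal
(4,2): flips 1 -> legal
(4,4): flips 1 -> legal
(4,5): no bracket -> illegal
(5,2): no bracket -> illegal
(5,4): no bracket -> illegal
W mobility = 5

Answer: B=1 W=5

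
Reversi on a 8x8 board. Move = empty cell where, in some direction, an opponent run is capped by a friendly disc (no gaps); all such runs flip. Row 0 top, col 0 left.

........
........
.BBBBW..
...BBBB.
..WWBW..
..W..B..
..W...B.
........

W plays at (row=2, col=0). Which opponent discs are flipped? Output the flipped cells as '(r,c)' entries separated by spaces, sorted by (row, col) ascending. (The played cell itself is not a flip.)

Dir NW: edge -> no flip
Dir N: first cell '.' (not opp) -> no flip
Dir NE: first cell '.' (not opp) -> no flip
Dir W: edge -> no flip
Dir E: opp run (2,1) (2,2) (2,3) (2,4) capped by W -> flip
Dir SW: edge -> no flip
Dir S: first cell '.' (not opp) -> no flip
Dir SE: first cell '.' (not opp) -> no flip

Answer: (2,1) (2,2) (2,3) (2,4)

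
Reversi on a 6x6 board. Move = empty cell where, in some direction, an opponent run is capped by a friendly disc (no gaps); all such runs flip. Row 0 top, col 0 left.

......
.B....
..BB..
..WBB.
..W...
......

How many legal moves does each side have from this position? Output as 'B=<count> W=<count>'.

Answer: B=4 W=4

Derivation:
-- B to move --
(2,1): no bracket -> illegal
(3,1): flips 1 -> legal
(4,1): flips 1 -> legal
(4,3): no bracket -> illegal
(5,1): flips 1 -> legal
(5,2): flips 2 -> legal
(5,3): no bracket -> illegal
B mobility = 4
-- W to move --
(0,0): no bracket -> illegal
(0,1): no bracket -> illegal
(0,2): no bracket -> illegal
(1,0): no bracket -> illegal
(1,2): flips 1 -> legal
(1,3): no bracket -> illegal
(1,4): flips 1 -> legal
(2,0): no bracket -> illegal
(2,1): no bracket -> illegal
(2,4): flips 1 -> legal
(2,5): no bracket -> illegal
(3,1): no bracket -> illegal
(3,5): flips 2 -> legal
(4,3): no bracket -> illegal
(4,4): no bracket -> illegal
(4,5): no bracket -> illegal
W mobility = 4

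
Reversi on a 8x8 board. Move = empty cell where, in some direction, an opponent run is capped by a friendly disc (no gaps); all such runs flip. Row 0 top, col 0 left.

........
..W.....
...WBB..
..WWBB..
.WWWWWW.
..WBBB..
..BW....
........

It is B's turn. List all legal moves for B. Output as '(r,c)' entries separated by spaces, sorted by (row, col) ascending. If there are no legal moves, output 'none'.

(0,1): flips 2 -> legal
(0,2): no bracket -> illegal
(0,3): no bracket -> illegal
(1,1): no bracket -> illegal
(1,3): flips 3 -> legal
(1,4): no bracket -> illegal
(2,1): flips 2 -> legal
(2,2): flips 6 -> legal
(3,0): no bracket -> illegal
(3,1): flips 3 -> legal
(3,6): flips 1 -> legal
(3,7): flips 1 -> legal
(4,0): no bracket -> illegal
(4,7): no bracket -> illegal
(5,0): no bracket -> illegal
(5,1): flips 3 -> legal
(5,6): flips 1 -> legal
(5,7): flips 1 -> legal
(6,1): flips 2 -> legal
(6,4): flips 1 -> legal
(7,2): flips 1 -> legal
(7,3): flips 1 -> legal
(7,4): no bracket -> illegal

Answer: (0,1) (1,3) (2,1) (2,2) (3,1) (3,6) (3,7) (5,1) (5,6) (5,7) (6,1) (6,4) (7,2) (7,3)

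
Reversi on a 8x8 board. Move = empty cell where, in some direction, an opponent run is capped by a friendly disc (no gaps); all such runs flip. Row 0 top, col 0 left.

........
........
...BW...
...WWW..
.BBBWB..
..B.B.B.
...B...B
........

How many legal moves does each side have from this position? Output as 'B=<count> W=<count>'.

-- B to move --
(1,3): no bracket -> illegal
(1,4): flips 3 -> legal
(1,5): flips 2 -> legal
(2,2): no bracket -> illegal
(2,5): flips 3 -> legal
(2,6): no bracket -> illegal
(3,2): no bracket -> illegal
(3,6): no bracket -> illegal
(4,6): no bracket -> illegal
(5,3): no bracket -> illegal
(5,5): no bracket -> illegal
B mobility = 3
-- W to move --
(1,2): flips 1 -> legal
(1,3): flips 1 -> legal
(1,4): no bracket -> illegal
(2,2): flips 1 -> legal
(3,0): no bracket -> illegal
(3,1): no bracket -> illegal
(3,2): no bracket -> illegal
(3,6): no bracket -> illegal
(4,0): flips 3 -> legal
(4,6): flips 1 -> legal
(4,7): no bracket -> illegal
(5,0): no bracket -> illegal
(5,1): flips 1 -> legal
(5,3): flips 1 -> legal
(5,5): flips 1 -> legal
(5,7): no bracket -> illegal
(6,1): flips 2 -> legal
(6,2): no bracket -> illegal
(6,4): flips 1 -> legal
(6,5): no bracket -> illegal
(6,6): no bracket -> illegal
(7,2): no bracket -> illegal
(7,3): no bracket -> illegal
(7,4): no bracket -> illegal
(7,6): no bracket -> illegal
(7,7): no bracket -> illegal
W mobility = 10

Answer: B=3 W=10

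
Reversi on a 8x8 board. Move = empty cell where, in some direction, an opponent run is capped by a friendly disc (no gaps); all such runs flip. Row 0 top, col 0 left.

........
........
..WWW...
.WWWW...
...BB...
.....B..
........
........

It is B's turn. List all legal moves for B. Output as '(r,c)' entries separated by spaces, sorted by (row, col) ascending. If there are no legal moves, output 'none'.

Answer: (1,1) (1,3) (1,4) (2,1) (2,5)

Derivation:
(1,1): flips 2 -> legal
(1,2): no bracket -> illegal
(1,3): flips 2 -> legal
(1,4): flips 2 -> legal
(1,5): no bracket -> illegal
(2,0): no bracket -> illegal
(2,1): flips 1 -> legal
(2,5): flips 1 -> legal
(3,0): no bracket -> illegal
(3,5): no bracket -> illegal
(4,0): no bracket -> illegal
(4,1): no bracket -> illegal
(4,2): no bracket -> illegal
(4,5): no bracket -> illegal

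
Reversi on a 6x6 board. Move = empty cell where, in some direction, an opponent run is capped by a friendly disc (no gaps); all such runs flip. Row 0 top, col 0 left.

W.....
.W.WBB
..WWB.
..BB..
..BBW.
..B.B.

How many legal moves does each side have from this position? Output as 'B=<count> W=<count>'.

Answer: B=7 W=5

Derivation:
-- B to move --
(0,1): no bracket -> illegal
(0,2): flips 1 -> legal
(0,3): flips 2 -> legal
(0,4): no bracket -> illegal
(1,0): no bracket -> illegal
(1,2): flips 2 -> legal
(2,0): no bracket -> illegal
(2,1): flips 2 -> legal
(3,1): no bracket -> illegal
(3,4): flips 1 -> legal
(3,5): no bracket -> illegal
(4,5): flips 1 -> legal
(5,3): no bracket -> illegal
(5,5): flips 1 -> legal
B mobility = 7
-- W to move --
(0,3): no bracket -> illegal
(0,4): no bracket -> illegal
(0,5): flips 1 -> legal
(2,1): no bracket -> illegal
(2,5): flips 1 -> legal
(3,1): no bracket -> illegal
(3,4): no bracket -> illegal
(3,5): flips 1 -> legal
(4,1): flips 3 -> legal
(4,5): no bracket -> illegal
(5,1): no bracket -> illegal
(5,3): flips 2 -> legal
(5,5): no bracket -> illegal
W mobility = 5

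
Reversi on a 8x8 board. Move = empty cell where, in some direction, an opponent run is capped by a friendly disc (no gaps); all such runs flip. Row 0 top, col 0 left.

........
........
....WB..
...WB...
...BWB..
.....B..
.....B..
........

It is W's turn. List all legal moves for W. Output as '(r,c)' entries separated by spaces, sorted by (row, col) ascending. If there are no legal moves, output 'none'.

(1,4): no bracket -> illegal
(1,5): no bracket -> illegal
(1,6): no bracket -> illegal
(2,3): no bracket -> illegal
(2,6): flips 1 -> legal
(3,2): no bracket -> illegal
(3,5): flips 1 -> legal
(3,6): no bracket -> illegal
(4,2): flips 1 -> legal
(4,6): flips 1 -> legal
(5,2): no bracket -> illegal
(5,3): flips 1 -> legal
(5,4): no bracket -> illegal
(5,6): no bracket -> illegal
(6,4): no bracket -> illegal
(6,6): flips 1 -> legal
(7,4): no bracket -> illegal
(7,5): no bracket -> illegal
(7,6): no bracket -> illegal

Answer: (2,6) (3,5) (4,2) (4,6) (5,3) (6,6)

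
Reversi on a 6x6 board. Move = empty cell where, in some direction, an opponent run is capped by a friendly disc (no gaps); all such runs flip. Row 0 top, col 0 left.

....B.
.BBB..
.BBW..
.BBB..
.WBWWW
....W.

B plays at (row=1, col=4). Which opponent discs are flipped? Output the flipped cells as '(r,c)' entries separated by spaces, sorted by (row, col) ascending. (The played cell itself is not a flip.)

Dir NW: first cell '.' (not opp) -> no flip
Dir N: first cell 'B' (not opp) -> no flip
Dir NE: first cell '.' (not opp) -> no flip
Dir W: first cell 'B' (not opp) -> no flip
Dir E: first cell '.' (not opp) -> no flip
Dir SW: opp run (2,3) capped by B -> flip
Dir S: first cell '.' (not opp) -> no flip
Dir SE: first cell '.' (not opp) -> no flip

Answer: (2,3)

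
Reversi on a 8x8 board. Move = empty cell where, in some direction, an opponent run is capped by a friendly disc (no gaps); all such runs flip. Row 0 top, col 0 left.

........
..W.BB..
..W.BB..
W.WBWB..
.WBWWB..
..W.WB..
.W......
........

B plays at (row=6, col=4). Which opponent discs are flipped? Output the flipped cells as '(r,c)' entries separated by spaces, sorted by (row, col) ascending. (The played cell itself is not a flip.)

Dir NW: first cell '.' (not opp) -> no flip
Dir N: opp run (5,4) (4,4) (3,4) capped by B -> flip
Dir NE: first cell 'B' (not opp) -> no flip
Dir W: first cell '.' (not opp) -> no flip
Dir E: first cell '.' (not opp) -> no flip
Dir SW: first cell '.' (not opp) -> no flip
Dir S: first cell '.' (not opp) -> no flip
Dir SE: first cell '.' (not opp) -> no flip

Answer: (3,4) (4,4) (5,4)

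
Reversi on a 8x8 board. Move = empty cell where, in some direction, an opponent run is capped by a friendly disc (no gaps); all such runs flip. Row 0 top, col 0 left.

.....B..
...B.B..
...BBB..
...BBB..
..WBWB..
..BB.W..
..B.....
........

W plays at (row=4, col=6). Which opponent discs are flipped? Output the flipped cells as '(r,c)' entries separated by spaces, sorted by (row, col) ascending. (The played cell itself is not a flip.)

Dir NW: opp run (3,5) (2,4) (1,3), next='.' -> no flip
Dir N: first cell '.' (not opp) -> no flip
Dir NE: first cell '.' (not opp) -> no flip
Dir W: opp run (4,5) capped by W -> flip
Dir E: first cell '.' (not opp) -> no flip
Dir SW: first cell 'W' (not opp) -> no flip
Dir S: first cell '.' (not opp) -> no flip
Dir SE: first cell '.' (not opp) -> no flip

Answer: (4,5)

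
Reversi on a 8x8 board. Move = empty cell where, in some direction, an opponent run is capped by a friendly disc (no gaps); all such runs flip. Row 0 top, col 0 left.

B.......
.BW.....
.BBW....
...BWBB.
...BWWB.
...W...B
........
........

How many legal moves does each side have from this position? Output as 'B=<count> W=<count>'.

Answer: B=9 W=11

Derivation:
-- B to move --
(0,1): no bracket -> illegal
(0,2): flips 1 -> legal
(0,3): flips 1 -> legal
(1,3): flips 2 -> legal
(1,4): no bracket -> illegal
(2,4): flips 1 -> legal
(2,5): flips 1 -> legal
(3,2): no bracket -> illegal
(4,2): no bracket -> illegal
(5,2): no bracket -> illegal
(5,4): flips 1 -> legal
(5,5): flips 2 -> legal
(5,6): no bracket -> illegal
(6,2): flips 2 -> legal
(6,3): flips 1 -> legal
(6,4): no bracket -> illegal
B mobility = 9
-- W to move --
(0,1): no bracket -> illegal
(0,2): no bracket -> illegal
(1,0): flips 1 -> legal
(1,3): no bracket -> illegal
(2,0): flips 2 -> legal
(2,4): no bracket -> illegal
(2,5): flips 1 -> legal
(2,6): flips 1 -> legal
(2,7): flips 1 -> legal
(3,0): flips 1 -> legal
(3,1): no bracket -> illegal
(3,2): flips 2 -> legal
(3,7): flips 2 -> legal
(4,2): flips 1 -> legal
(4,7): flips 1 -> legal
(5,2): flips 1 -> legal
(5,4): no bracket -> illegal
(5,5): no bracket -> illegal
(5,6): no bracket -> illegal
(6,6): no bracket -> illegal
(6,7): no bracket -> illegal
W mobility = 11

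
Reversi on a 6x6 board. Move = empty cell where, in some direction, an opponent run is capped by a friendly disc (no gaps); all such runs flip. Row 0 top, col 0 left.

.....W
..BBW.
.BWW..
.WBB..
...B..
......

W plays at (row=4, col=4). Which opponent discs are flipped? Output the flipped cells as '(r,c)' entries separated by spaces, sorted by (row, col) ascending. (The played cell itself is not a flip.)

Dir NW: opp run (3,3) capped by W -> flip
Dir N: first cell '.' (not opp) -> no flip
Dir NE: first cell '.' (not opp) -> no flip
Dir W: opp run (4,3), next='.' -> no flip
Dir E: first cell '.' (not opp) -> no flip
Dir SW: first cell '.' (not opp) -> no flip
Dir S: first cell '.' (not opp) -> no flip
Dir SE: first cell '.' (not opp) -> no flip

Answer: (3,3)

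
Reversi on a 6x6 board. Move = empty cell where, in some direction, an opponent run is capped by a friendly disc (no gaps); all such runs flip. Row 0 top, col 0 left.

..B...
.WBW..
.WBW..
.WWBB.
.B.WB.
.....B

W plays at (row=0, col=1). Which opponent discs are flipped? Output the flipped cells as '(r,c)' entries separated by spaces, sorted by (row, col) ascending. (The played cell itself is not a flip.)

Dir NW: edge -> no flip
Dir N: edge -> no flip
Dir NE: edge -> no flip
Dir W: first cell '.' (not opp) -> no flip
Dir E: opp run (0,2), next='.' -> no flip
Dir SW: first cell '.' (not opp) -> no flip
Dir S: first cell 'W' (not opp) -> no flip
Dir SE: opp run (1,2) capped by W -> flip

Answer: (1,2)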